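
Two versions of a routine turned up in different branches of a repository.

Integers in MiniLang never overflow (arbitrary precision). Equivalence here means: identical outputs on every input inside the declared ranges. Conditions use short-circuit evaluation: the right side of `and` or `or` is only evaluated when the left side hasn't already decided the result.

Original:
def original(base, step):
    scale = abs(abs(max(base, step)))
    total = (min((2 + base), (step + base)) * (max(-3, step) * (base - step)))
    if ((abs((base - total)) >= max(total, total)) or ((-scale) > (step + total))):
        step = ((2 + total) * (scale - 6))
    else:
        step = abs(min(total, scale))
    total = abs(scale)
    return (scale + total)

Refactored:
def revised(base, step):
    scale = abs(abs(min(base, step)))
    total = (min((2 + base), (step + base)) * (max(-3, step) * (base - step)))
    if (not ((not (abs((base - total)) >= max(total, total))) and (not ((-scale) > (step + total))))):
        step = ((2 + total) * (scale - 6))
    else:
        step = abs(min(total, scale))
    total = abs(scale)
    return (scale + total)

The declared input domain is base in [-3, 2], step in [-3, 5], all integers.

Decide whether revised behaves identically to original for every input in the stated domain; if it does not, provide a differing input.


On input base=-3, step=-2, original returns 4 while revised returns 6.
verdict: not equivalent; witness: base=-3, step=-2


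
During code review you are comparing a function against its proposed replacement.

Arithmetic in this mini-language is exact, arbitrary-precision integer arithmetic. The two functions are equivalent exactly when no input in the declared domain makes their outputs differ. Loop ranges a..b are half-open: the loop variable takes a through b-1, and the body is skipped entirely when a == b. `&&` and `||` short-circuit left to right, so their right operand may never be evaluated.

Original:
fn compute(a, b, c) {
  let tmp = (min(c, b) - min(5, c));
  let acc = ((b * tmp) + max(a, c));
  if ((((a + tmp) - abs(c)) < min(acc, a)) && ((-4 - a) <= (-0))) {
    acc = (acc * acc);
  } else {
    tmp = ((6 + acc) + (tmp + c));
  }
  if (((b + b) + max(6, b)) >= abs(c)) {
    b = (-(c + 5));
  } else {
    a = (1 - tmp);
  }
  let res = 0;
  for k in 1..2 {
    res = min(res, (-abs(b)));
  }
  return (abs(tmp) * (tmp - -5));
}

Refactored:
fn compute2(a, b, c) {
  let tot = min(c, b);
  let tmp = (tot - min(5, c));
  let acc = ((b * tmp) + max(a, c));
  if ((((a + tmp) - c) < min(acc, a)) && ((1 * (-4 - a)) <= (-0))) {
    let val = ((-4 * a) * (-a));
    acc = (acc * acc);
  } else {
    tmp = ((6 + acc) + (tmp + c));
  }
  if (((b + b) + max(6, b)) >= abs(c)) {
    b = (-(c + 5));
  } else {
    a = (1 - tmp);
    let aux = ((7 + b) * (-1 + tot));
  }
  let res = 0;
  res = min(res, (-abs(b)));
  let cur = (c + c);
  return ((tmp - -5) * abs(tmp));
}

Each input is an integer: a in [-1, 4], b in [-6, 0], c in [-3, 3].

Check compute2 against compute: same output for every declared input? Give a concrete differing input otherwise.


Run the pair on a=-1, b=-6, c=-3.
compute: tmp=-3, then acc=17, then ((((a + tmp) - abs(c)) < min(acc, a)) && ((-4 - a) <= (-0))) is true, then acc=289, then (((b + b) + max(6, b)) >= abs(c)) is false, then a=4, then res=0, then (k=1), then res=-6, then returns 6
compute2: tot=-6, then tmp=-3, then acc=17, then ((((a + tmp) - c) < min(acc, a)) && ((1 * (-4 - a)) <= (-0))) is false, then tmp=17, then (((b + b) + max(6, b)) >= abs(c)) is false, then a=-16, then aux=-7, then res=0, then res=-6, then cur=-6, then returns 374
6 against 374: the behavior changed.
verdict: not equivalent; witness: a=-1, b=-6, c=-3


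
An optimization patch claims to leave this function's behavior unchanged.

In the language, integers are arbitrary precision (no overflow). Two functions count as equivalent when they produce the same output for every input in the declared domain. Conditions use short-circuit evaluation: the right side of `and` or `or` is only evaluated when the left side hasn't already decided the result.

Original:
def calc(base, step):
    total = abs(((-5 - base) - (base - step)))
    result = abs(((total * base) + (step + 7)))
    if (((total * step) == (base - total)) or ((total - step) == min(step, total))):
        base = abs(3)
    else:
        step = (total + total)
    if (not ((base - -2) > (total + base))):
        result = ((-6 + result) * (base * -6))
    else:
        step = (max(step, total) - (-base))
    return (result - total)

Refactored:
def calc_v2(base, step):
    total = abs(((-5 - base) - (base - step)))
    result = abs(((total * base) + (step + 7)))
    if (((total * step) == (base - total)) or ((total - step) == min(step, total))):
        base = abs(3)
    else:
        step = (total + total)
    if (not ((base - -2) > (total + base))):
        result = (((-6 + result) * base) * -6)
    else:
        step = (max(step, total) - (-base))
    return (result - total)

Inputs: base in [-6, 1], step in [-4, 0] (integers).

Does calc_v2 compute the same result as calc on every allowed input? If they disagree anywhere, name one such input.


Comparing the listings, the differences include: same computation, different form.
Tracing base=-3, step=-2: calc: total = 1; result = 2; (((total * step) == (base - total)) or ((total - step) == min(step, total))) -> false; step = 2; (not ((base - -2) > (total + base))) -> false; step = -1; return 1 | calc_v2: total = 1; result = 2; (((total * step) == (base - total)) or ((total - step) == min(step, total))) -> false; step = 2; (not ((base - -2) > (total + base))) -> false; step = -1; return 1 — matching result 1.
Every one of the 40 inputs gives matching results.
verdict: equivalent


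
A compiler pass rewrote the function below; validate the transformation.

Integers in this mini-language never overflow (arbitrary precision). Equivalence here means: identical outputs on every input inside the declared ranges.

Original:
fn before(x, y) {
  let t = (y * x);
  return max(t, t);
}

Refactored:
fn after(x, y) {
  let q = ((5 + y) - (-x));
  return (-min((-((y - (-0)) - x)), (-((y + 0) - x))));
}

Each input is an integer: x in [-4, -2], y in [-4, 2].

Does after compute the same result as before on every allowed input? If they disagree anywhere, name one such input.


The rewrite breaks on x=-4, y=-4, where the results are 16 and 0.
before: t = 16; return 16
after: q = -3; return 0
verdict: not equivalent; witness: x=-4, y=-4


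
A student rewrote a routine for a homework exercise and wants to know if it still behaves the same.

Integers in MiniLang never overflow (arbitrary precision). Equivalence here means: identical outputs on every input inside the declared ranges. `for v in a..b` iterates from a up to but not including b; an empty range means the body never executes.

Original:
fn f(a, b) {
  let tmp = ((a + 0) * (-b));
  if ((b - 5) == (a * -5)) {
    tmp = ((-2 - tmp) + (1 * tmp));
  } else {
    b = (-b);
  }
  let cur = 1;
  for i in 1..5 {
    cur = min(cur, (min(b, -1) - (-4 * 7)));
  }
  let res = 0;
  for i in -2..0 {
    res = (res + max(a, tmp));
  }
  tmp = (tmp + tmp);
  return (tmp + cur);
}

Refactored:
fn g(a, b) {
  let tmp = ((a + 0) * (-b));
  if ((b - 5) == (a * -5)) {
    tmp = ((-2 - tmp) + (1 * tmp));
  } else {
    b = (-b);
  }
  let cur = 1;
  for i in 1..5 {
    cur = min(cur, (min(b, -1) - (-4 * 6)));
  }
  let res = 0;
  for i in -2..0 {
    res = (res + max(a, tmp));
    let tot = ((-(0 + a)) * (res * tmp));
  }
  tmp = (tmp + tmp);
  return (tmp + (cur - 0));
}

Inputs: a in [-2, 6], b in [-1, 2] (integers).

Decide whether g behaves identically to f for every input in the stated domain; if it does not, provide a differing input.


Although `7` became `6`, no input in the stated domain can expose it.
Spot check at a=-1, b=-1 — f: tmp becomes -1; next ((b - 5) == (a * -5)) evaluates to false; next b becomes 1; next cur becomes 1; next at i=1:; next cur becomes 1; next at i=2:; next cur becomes 1; next at i=3:; next cur becomes 1; next at i=4:; next cur becomes 1; next res becomes 0; next at i=-2:; next res becomes -1; next at i=-1:; next res becomes -2; next tmp becomes -2; next final value -1. g: tmp becomes -1; next ((b - 5) == (a * -5)) evaluates to false; next b becomes 1; next cur becomes 1; next at i=1:; next cur becomes 1; next at i=2:; next cur becomes 1; next at i=3:; next cur becomes 1; next at i=4:; next cur becomes 1; next res becomes 0; next at i=-2:; next res becomes -1; next tot becomes 1; next at i=-1:; next res becomes -2; next tot becomes 2; next tmp becomes -2; next final value -1. Both give -1.
An exhaustive pass over the 36 declared inputs shows identical outputs.
verdict: equivalent


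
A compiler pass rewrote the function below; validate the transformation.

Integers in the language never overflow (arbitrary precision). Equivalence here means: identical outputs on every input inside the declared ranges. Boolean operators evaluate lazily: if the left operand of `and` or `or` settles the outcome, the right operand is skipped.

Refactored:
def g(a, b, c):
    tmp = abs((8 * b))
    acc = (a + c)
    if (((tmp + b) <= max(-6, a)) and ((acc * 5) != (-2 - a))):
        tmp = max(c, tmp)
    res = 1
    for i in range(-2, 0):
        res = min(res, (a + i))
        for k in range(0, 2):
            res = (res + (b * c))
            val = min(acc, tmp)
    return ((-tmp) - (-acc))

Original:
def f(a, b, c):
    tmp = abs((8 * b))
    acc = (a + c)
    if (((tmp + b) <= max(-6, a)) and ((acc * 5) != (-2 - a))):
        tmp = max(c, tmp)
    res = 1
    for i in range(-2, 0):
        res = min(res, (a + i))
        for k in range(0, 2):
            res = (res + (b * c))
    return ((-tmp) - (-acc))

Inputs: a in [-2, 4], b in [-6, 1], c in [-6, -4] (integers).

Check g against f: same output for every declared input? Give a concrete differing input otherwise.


Side by side, the visible changes include: statement counts differ, plus local variable names differ, plus min/max/abs usage differs.
Tracing a=3, b=-4, c=-5: f: tmp := 32 | acc := -2 | (((tmp + b) <= max(-6, a)) and ((acc * 5) != (-2 - a))): false | res := 1 | iter i=-2: | res := 1 | iter k=0: | res := 21 | iter k=1: | res := 41 | iter i=-1: | res := 2 | iter k=0: | res := 22 | iter k=1: | res := 42 | result -34 | g: tmp := 32 | acc := -2 | (((tmp + b) <= max(-6, a)) and ((acc * 5) != (-2 - a))): false | res := 1 | iter i=-2: | res := 1 | iter k=0: | res := 21 | val := -2 | iter k=1: | res := 41 | val := -2 | iter i=-1: | res := 2 | iter k=0: | res := 22 | val := -2 | iter k=1: | res := 42 | val := -2 | result -34 — matching result -34.
Across all 168 domain points the two functions coincide.
verdict: equivalent


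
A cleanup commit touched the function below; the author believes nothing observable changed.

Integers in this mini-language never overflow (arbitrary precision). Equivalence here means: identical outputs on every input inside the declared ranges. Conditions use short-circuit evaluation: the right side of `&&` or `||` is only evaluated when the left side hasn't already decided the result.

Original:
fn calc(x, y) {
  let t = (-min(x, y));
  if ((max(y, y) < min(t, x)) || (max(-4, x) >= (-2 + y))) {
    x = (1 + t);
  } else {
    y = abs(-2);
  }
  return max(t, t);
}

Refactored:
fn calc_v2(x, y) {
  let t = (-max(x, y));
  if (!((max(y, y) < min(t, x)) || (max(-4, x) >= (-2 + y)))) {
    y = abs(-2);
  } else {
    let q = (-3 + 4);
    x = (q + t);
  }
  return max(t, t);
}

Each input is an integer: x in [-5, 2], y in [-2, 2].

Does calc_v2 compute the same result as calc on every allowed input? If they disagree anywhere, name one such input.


Try x=-5, y=-2.
calc: t=5, then ((max(y, y) < min(t, x)) || (max(-4, x) >= (-2 + y))) is true, then x=6, then returns 5
calc_v2: t=2, then (!((max(y, y) < min(t, x)) || (max(-4, x) >= (-2 + y)))) is false, then q=1, then x=3, then returns 2
5 != 2, so the rewrite changes behavior.
verdict: not equivalent; witness: x=-5, y=-2


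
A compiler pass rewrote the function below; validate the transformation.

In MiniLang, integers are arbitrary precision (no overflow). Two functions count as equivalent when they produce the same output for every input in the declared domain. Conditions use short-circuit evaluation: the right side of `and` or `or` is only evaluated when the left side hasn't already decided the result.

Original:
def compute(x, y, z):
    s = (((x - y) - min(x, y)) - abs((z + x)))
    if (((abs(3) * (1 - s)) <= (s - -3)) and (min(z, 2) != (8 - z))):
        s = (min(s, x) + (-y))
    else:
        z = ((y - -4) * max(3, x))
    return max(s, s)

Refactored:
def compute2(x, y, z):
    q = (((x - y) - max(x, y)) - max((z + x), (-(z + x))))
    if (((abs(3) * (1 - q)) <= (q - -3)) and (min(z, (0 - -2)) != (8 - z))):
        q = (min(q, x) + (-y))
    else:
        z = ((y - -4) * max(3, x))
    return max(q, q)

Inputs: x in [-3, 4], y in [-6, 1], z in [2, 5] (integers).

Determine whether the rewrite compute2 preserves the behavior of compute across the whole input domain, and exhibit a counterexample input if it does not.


At x=-3, y=-1, z=3: compute gives -2, compute2 gives -1.
verdict: not equivalent; witness: x=-3, y=-1, z=3


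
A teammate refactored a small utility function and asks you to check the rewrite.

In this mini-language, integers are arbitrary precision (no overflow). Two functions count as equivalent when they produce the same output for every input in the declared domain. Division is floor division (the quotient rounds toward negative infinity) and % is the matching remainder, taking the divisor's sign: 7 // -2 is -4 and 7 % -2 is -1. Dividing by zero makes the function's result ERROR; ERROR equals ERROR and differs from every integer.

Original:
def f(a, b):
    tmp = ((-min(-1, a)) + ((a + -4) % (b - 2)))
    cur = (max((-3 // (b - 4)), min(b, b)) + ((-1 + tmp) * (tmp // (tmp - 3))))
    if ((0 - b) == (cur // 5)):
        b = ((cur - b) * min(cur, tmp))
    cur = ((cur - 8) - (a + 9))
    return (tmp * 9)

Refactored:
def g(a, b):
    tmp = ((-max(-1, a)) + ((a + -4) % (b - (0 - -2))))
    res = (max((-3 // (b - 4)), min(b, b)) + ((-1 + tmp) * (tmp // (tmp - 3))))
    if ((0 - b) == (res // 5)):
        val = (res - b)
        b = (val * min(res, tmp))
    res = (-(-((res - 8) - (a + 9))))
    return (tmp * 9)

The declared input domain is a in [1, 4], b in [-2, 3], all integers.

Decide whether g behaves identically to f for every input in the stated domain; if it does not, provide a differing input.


There is a counterexample at a=1, b=-2: -18 on one side, -36 on the other.
f: tmp=-2, then cur=0, then ((0 - b) == (cur // 5)) is false, then cur=-18, then returns -18
g: tmp=-4, then res=0, then ((0 - b) == (res // 5)) is false, then res=-18, then returns -36
verdict: not equivalent; witness: a=1, b=-2


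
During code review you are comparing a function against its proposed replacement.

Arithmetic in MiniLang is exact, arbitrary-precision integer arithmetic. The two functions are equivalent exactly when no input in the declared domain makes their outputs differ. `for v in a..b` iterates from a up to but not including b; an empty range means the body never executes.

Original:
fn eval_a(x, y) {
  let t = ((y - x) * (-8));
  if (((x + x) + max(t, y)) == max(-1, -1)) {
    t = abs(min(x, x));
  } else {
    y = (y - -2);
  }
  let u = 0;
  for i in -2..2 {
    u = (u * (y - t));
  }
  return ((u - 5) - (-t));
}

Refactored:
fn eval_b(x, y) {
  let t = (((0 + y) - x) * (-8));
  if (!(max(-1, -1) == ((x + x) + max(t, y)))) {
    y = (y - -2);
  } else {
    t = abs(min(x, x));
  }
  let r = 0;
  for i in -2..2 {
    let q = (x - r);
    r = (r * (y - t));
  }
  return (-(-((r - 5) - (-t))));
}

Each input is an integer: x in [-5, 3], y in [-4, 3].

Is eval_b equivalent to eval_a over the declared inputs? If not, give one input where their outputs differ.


Although boolean connective usage differs, plus arithmetic usage differs, plus statement counts differ, plus local variable names differ, plus constant usage differs, 72/72 inputs agree.
verdict: equivalent


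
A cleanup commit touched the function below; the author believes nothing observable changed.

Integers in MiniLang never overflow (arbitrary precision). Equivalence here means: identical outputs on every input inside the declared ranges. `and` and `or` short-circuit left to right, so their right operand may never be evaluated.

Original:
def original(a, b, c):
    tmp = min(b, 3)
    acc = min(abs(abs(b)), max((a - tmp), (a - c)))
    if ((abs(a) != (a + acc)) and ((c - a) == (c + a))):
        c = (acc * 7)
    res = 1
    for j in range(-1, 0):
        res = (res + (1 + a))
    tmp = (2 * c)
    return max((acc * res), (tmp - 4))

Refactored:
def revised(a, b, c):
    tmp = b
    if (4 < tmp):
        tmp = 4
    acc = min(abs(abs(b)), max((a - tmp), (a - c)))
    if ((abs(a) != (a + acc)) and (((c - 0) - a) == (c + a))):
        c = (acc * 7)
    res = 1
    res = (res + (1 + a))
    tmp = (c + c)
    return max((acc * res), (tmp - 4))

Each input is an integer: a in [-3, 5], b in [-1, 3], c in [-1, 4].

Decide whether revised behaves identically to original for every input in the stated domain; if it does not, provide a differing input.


The one real change (`3` became `4`) has no effect anywhere in the declared ranges.
Tracing a=1, b=3, c=-1: original: tmp=3, then acc=2, then ((abs(a) != (a + acc)) and ((c - a) == (c + a))) is false, then res=1, then (j=-1), then res=3, then tmp=-2, then returns 6 | revised: tmp=3, then (4 < tmp) is false, then acc=2, then ((abs(a) != (a + acc)) and (((c - 0) - a) == (c + a))) is false, then res=1, then res=3, then tmp=-2, then returns 6 — matching result 6.
Checked all 270 inputs in the declared domain: the outputs agree on every one.
verdict: equivalent


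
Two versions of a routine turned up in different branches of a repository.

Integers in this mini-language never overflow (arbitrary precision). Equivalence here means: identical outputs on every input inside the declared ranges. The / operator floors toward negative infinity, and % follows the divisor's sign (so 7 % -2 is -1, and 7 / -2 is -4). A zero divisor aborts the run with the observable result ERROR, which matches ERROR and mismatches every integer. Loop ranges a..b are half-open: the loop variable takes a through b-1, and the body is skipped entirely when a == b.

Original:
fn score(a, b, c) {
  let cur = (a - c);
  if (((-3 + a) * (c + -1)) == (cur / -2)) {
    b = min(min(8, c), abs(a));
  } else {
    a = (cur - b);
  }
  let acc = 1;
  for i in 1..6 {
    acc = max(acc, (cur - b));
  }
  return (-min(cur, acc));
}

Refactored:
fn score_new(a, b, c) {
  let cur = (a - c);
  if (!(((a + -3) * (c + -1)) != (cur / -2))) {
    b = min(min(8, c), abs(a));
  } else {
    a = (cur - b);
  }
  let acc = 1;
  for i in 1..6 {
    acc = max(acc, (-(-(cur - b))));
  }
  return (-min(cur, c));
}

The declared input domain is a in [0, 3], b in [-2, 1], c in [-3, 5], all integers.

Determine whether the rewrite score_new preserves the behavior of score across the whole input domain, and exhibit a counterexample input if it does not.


Evaluate both at a=0, b=-2, c=-3.
score: cur := 3 | (((-3 + a) * (c + -1)) == (cur / -2)): false | a := 5 | acc := 1 | iter i=1: | acc := 5 | iter i=2: | acc := 5 | iter i=3: | acc := 5 | iter i=4: | acc := 5 | iter i=5: | acc := 5 | result -3
score_new: cur := 3 | (!(((a + -3) * (c + -1)) != (cur / -2))): false | a := 5 | acc := 1 | iter i=1: | acc := 5 | iter i=2: | acc := 5 | iter i=3: | acc := 5 | iter i=4: | acc := 5 | iter i=5: | acc := 5 | result 3
-3 vs 3 — the two versions disagree here.
verdict: not equivalent; witness: a=0, b=-2, c=-3


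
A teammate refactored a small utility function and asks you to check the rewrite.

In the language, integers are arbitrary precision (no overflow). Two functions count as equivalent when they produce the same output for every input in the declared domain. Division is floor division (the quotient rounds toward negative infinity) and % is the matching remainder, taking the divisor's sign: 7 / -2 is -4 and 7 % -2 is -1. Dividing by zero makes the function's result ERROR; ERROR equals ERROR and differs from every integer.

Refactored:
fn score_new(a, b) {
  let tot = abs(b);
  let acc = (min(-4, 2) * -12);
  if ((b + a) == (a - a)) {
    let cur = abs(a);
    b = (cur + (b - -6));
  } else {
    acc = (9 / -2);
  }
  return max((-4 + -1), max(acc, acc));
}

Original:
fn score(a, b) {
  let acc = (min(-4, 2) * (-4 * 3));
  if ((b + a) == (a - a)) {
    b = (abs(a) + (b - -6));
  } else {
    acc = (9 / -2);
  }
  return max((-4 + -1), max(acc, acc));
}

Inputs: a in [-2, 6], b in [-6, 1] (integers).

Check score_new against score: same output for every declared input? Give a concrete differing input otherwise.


Changes here: constant usage differs; also min/max/abs usage differs; also arithmetic usage differs; also local variable names differ; also statement counts differ; the full 72-point sweep finds no disagreement.
verdict: equivalent


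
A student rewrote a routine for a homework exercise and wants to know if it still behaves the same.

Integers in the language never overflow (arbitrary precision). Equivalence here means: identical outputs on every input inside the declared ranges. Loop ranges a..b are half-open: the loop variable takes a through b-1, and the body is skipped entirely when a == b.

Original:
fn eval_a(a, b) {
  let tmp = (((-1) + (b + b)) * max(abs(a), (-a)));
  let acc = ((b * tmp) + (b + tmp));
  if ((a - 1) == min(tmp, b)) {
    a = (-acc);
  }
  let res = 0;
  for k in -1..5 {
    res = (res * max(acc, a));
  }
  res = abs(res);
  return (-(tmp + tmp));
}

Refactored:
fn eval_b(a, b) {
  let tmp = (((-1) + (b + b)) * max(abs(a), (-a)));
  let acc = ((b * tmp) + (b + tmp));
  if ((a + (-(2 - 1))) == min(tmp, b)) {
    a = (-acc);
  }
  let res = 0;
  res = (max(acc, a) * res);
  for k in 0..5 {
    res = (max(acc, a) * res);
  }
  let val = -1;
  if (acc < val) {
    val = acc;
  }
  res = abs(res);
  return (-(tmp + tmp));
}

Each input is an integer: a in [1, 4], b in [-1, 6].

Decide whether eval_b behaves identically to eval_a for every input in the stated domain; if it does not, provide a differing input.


Comparing the listings, the differences include: min/max/abs usage differs; and local variable names differ; and comparison usage differs; and loop structure differs; and statement counts differ; and branching structure differs; and constant usage differs; and arithmetic usage differs.
Spot check at a=3, b=1 — eval_a: tmp := 3 | acc := 7 | ((a - 1) == min(tmp, b)): false | res := 0 | iter k=-1: | res := 0 | iter k=0: | res := 0 | iter k=1: | res := 0 | iter k=2: | res := 0 | iter k=3: | res := 0 | iter k=4: | res := 0 | res := 0 | result -6. eval_b: tmp := 3 | acc := 7 | ((a + (-(2 - 1))) == min(tmp, b)): false | res := 0 | res := 0 | iter k=0: | res := 0 | iter k=1: | res := 0 | iter k=2: | res := 0 | iter k=3: | res := 0 | iter k=4: | res := 0 | val := -1 | (acc < val): false | res := 0 | result -6. Both give -6.
An exhaustive pass over the 32 declared inputs shows identical outputs.
verdict: equivalent


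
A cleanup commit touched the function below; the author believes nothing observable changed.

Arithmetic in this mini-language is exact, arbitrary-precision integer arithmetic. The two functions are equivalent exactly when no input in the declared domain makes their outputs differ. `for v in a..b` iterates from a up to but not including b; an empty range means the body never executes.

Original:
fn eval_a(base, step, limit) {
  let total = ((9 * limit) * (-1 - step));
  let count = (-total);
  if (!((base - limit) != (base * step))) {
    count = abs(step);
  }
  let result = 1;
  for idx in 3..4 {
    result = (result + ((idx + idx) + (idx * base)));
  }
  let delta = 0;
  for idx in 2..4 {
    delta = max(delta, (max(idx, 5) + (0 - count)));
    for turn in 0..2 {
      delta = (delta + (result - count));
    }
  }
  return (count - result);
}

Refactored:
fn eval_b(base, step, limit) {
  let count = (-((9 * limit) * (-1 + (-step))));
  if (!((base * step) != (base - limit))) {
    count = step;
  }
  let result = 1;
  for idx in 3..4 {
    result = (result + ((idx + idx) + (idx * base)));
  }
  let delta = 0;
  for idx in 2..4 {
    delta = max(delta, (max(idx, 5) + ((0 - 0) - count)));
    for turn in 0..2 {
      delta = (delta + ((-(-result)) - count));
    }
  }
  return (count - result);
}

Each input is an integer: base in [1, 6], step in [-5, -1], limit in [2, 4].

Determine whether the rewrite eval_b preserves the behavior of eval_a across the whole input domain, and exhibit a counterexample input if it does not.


These are not equivalent — on base=1, step=-3, limit=4 the outputs split (-7 vs -13).
eval_a: total := 72 | count := -72 | (!((base - limit) != (base * step))): true | count := 3 | result := 1 | iter idx=3: | result := 10 | delta := 0 | iter idx=2: | delta := 2 | iter turn=0: | delta := 9 | iter turn=1: | delta := 16 | iter idx=3: | delta := 16 | iter turn=0: | delta := 23 | iter turn=1: | delta := 30 | result -7
eval_b: count := -72 | (!((base * step) != (base - limit))): true | count := -3 | result := 1 | iter idx=3: | result := 10 | delta := 0 | iter idx=2: | delta := 8 | iter turn=0: | delta := 21 | iter turn=1: | delta := 34 | iter idx=3: | delta := 34 | iter turn=0: | delta := 47 | iter turn=1: | delta := 60 | result -13
verdict: not equivalent; witness: base=1, step=-3, limit=4


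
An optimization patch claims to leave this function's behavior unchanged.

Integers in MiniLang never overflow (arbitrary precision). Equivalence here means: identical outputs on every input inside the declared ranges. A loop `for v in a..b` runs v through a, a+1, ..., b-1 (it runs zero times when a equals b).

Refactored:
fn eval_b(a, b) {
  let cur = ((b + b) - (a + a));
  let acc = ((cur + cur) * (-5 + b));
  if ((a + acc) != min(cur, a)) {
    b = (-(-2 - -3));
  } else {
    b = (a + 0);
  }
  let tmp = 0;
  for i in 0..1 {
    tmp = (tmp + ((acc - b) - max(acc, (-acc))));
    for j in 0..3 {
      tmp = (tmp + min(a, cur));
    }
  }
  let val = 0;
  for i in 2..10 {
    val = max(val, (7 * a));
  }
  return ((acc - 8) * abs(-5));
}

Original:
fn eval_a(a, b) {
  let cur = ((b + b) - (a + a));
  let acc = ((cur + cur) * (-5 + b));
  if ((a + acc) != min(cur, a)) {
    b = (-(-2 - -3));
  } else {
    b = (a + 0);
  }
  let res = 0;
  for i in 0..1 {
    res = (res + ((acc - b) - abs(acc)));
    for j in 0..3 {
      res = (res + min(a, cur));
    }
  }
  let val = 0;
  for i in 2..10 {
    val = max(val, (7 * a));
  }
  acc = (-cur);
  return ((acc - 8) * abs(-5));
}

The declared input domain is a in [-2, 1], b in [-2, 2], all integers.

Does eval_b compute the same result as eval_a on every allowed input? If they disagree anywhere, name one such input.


Run the pair on a=-2, b=-1.
eval_a: cur = 2; acc = -24; ((a + acc) != min(cur, a)) -> true; b = -1; res = 0; [i=0]; res = -47; [j=0]; res = -49; [j=1]; res = -51; [j=2]; res = -53; val = 0; [i=2]; val = 0; [i=3]; val = 0; [i=4]; val = 0; [i=5]; val = 0; [i=6]; val = 0; [i=7]; val = 0; [i=8]; val = 0; [i=9]; val = 0; acc = -2; return -50
eval_b: cur = 2; acc = -24; ((a + acc) != min(cur, a)) -> true; b = -1; tmp = 0; [i=0]; tmp = -47; [j=0]; tmp = -49; [j=1]; tmp = -51; [j=2]; tmp = -53; val = 0; [i=2]; val = 0; [i=3]; val = 0; [i=4]; val = 0; [i=5]; val = 0; [i=6]; val = 0; [i=7]; val = 0; [i=8]; val = 0; [i=9]; val = 0; return -160
-50 != -160, so the rewrite changes behavior.
verdict: not equivalent; witness: a=-2, b=-1


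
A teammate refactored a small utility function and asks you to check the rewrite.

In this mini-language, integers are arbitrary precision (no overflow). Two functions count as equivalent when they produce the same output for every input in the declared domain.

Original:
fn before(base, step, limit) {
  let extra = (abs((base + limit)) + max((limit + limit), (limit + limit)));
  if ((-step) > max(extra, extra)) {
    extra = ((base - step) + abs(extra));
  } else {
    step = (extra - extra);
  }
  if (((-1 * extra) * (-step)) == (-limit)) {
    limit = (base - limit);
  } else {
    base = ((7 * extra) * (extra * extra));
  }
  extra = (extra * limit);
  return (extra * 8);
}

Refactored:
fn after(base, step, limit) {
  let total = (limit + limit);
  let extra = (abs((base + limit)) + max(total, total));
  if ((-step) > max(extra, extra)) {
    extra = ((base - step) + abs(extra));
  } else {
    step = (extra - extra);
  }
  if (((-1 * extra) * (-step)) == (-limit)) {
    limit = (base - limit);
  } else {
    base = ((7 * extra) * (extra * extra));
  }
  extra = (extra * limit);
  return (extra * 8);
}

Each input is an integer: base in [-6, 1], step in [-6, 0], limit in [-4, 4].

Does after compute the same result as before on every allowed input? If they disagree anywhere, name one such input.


Differences: arithmetic usage differs, statement counts differ, local variable names differ — yet all 504 inputs agree.
verdict: equivalent


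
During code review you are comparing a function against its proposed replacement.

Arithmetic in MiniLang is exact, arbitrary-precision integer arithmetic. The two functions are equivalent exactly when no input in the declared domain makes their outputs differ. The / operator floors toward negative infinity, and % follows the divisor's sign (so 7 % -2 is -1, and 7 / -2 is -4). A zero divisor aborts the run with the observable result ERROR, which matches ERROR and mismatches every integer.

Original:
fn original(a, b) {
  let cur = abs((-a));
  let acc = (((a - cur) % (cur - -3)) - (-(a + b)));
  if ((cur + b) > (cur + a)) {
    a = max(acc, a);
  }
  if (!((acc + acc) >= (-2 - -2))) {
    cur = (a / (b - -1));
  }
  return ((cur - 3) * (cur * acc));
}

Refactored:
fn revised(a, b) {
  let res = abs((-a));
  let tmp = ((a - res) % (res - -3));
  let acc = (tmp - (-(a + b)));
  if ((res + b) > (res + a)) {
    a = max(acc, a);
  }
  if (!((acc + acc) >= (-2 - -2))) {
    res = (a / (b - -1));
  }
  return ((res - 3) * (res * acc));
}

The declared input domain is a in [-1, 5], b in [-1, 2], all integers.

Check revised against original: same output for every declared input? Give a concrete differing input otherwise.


Comparing the listings, the differences include: local variable names differ; and statement counts differ.
As a probe, take a=1, b=0: original runs cur = 1; acc = 1; ((cur + b) > (cur + a)) -> false; (!((acc + acc) >= (-2 - -2))) -> false; return -2; revised runs res = 1; tmp = 0; acc = 1; ((res + b) > (res + a)) -> false; (!((acc + acc) >= (-2 - -2))) -> false; return -2; both end at -2.
Checked all 28 inputs in the declared domain: the outputs agree on every one.
verdict: equivalent


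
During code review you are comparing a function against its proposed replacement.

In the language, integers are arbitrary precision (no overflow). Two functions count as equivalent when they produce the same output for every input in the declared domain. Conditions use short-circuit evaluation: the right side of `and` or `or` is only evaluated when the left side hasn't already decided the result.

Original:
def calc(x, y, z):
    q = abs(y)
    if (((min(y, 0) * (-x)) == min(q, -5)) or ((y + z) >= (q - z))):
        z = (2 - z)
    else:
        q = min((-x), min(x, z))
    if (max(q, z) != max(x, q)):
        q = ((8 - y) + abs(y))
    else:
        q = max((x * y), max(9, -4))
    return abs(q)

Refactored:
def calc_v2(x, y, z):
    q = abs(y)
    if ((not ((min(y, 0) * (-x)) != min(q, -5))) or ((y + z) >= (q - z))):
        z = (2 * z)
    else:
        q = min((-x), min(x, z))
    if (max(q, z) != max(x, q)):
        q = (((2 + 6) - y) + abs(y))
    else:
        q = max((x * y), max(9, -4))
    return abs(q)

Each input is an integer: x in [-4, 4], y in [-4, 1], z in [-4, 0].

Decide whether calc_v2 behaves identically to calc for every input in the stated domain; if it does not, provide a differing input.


These are not equivalent — on x=-4, y=0, z=0 the outputs split (8 vs 9).
calc: q = 0; (((min(y, 0) * (-x)) == min(q, -5)) or ((y + z) >= (q - z))) -> true; z = 2; (max(q, z) != max(x, q)) -> true; q = 8; return 8
calc_v2: q = 0; ((not ((min(y, 0) * (-x)) != min(q, -5))) or ((y + z) >= (q - z))) -> true; z = 0; (max(q, z) != max(x, q)) -> false; q = 9; return 9
verdict: not equivalent; witness: x=-4, y=0, z=0


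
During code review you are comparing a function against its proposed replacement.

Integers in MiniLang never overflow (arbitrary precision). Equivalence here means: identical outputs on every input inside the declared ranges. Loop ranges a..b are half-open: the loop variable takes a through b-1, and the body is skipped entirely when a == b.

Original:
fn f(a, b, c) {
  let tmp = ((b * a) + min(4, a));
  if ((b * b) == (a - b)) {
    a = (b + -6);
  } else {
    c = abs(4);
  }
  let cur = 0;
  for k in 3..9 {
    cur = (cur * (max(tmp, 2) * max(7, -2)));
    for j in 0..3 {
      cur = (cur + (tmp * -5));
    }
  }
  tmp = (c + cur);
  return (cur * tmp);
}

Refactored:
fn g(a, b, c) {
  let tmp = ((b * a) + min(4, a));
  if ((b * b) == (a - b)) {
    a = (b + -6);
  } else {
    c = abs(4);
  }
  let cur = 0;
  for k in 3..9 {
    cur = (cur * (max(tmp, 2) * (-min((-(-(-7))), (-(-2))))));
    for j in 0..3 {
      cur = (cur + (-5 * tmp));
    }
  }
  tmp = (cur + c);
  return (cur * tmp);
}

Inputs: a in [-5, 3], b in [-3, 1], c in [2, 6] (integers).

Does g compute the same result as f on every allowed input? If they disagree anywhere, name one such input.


The two versions differ — the changes include min/max/abs usage differs.
As a probe, take a=-4, b=1, c=5: f runs tmp = -8; ((b * b) == (a - b)) -> false; c = 4; cur = 0; [k=3]; cur = 0; [j=0]; cur = 40; [j=1]; cur = 80; [j=2]; cur = 120; [k=4]; cur = 1680; [j=0]; cur = 1720; [j=1]; cur = 1760; [j=2]; cur = 1800; [k=5]; cur = 25200; [j=0]; cur = 25240; [j=1]; cur = 25280; [j=2]; cur = 25320; [k=6]; cur = 354480; [j=0]; cur = 354520; [j=1]; cur = 354560; [j=2]; cur = 354600; [k=7]; cur = 4964400; [j=0]; cur = 4964440; [j=1]; cur = 4964480; [j=2]; cur = 4964520; [k=8]; cur = 69503280; [j=0]; cur = 69503320; [j=1]; cur = 69503360; [j=2]; cur = 69503400; tmp = 69503404; return 4830722889573600; g runs tmp = -8; ((b * b) == (a - b)) -> false; c = 4; cur = 0; [k=3]; cur = 0; [j=0]; cur = 40; [j=1]; cur = 80; [j=2]; cur = 120; [k=4]; cur = 1680; [j=0]; cur = 1720; [j=1]; cur = 1760; [j=2]; cur = 1800; [k=5]; cur = 25200; [j=0]; cur = 25240; [j=1]; cur = 25280; [j=2]; cur = 25320; [k=6]; cur = 354480; [j=0]; cur = 354520; [j=1]; cur = 354560; [j=2]; cur = 354600; [k=7]; cur = 4964400; [j=0]; cur = 4964440; [j=1]; cur = 4964480; [j=2]; cur = 4964520; [k=8]; cur = 69503280; [j=0]; cur = 69503320; [j=1]; cur = 69503360; [j=2]; cur = 69503400; tmp = 69503404; return 4830722889573600; both end at 4830722889573600.
Across all 225 domain points the two functions coincide.
verdict: equivalent


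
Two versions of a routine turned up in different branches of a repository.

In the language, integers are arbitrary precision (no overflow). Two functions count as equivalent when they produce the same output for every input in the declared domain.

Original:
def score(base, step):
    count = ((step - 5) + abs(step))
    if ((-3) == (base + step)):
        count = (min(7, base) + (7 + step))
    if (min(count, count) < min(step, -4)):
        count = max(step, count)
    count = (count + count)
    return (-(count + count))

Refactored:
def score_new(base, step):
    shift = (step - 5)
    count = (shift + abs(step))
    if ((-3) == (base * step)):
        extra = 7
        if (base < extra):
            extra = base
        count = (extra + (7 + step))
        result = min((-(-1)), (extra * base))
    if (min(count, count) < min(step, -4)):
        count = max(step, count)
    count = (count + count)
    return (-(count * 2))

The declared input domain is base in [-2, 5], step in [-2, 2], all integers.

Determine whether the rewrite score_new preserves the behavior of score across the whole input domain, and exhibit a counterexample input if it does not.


Evaluate both at base=-2, step=-1.
score: count = -5; ((-3) == (base + step)) -> true; count = 4; (min(count, count) < min(step, -4)) -> false; count = 8; return -16
score_new: shift = -6; count = -5; ((-3) == (base * step)) -> false; (min(count, count) < min(step, -4)) -> true; count = -1; count = -2; return 4
-16 against 4: the behavior changed.
verdict: not equivalent; witness: base=-2, step=-1


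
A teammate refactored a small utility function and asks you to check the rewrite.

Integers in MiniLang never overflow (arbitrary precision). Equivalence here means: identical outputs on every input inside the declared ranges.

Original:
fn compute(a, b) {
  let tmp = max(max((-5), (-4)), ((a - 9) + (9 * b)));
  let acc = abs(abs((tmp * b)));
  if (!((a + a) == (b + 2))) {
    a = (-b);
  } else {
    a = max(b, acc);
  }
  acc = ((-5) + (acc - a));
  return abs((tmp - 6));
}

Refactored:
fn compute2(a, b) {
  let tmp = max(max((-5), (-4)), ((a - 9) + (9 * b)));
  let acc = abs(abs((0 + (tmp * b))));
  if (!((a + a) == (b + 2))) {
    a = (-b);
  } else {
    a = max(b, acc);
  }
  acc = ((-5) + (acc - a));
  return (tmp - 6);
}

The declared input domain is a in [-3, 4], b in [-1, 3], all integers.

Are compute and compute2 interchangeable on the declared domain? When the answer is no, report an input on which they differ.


On input a=-3, b=-1, compute returns 10 while compute2 returns -10.
verdict: not equivalent; witness: a=-3, b=-1


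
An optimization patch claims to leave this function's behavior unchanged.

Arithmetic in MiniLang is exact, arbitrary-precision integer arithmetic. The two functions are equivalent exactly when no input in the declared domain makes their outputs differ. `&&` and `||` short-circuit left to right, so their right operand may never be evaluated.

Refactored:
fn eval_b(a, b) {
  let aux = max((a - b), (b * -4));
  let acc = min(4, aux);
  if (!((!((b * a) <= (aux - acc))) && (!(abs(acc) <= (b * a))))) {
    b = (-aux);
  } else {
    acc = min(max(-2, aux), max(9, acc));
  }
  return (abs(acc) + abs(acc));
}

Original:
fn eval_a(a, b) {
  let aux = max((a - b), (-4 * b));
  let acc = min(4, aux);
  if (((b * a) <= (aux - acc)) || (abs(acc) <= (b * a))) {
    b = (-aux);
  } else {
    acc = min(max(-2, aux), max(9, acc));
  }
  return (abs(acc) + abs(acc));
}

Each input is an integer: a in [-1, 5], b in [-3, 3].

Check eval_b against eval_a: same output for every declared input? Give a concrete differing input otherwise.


Reading the diff, among the changes: boolean connective usage differs.
One worked example (a=5, b=1) — eval_a: aux := 4 | acc := 4 | (((b * a) <= (aux - acc)) || (abs(acc) <= (b * a))): true | b := -4 | result 8; eval_b: aux := 4 | acc := 4 | (!((!((b * a) <= (aux - acc))) && (!(abs(acc) <= (b * a))))): true | b := -4 | result 8; agreement on 8.
Every one of the 49 inputs gives matching results.
verdict: equivalent


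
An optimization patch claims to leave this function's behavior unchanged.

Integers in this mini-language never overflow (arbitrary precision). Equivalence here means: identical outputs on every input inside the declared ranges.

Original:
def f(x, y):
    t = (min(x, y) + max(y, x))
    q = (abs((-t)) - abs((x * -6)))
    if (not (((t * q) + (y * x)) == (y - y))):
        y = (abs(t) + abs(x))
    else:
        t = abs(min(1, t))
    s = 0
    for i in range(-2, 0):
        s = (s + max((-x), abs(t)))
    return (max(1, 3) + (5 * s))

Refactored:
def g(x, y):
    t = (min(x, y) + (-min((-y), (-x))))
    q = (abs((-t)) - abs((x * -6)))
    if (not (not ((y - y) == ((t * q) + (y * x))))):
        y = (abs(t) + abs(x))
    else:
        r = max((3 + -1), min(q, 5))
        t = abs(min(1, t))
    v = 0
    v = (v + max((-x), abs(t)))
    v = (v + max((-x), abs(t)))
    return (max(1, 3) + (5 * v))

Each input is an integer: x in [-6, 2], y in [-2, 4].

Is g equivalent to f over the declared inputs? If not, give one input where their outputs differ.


Take x=-1, y=3.
f: t becomes 2; next q becomes -4; next (not (((t * q) + (y * x)) == (y - y))) evaluates to true; next y becomes 3; next s becomes 0; next at i=-2:; next s becomes 2; next at i=-1:; next s becomes 4; next final value 23
g: t becomes 2; next q becomes -4; next (not (not ((y - y) == ((t * q) + (y * x))))) evaluates to false; next r becomes 2; next t becomes 1; next v becomes 0; next v becomes 1; next v becomes 2; next final value 13
23 and 13 differ, so these are not the same function on this domain.
verdict: not equivalent; witness: x=-1, y=3
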